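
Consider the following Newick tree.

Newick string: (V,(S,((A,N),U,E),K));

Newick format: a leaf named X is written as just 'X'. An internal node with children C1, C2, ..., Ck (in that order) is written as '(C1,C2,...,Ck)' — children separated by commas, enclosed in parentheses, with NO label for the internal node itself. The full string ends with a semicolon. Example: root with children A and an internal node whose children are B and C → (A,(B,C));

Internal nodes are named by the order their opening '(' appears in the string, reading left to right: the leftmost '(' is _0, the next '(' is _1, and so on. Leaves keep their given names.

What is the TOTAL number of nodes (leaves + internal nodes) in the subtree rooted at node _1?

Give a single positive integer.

Newick: (V,(S,((A,N),U,E),K));
Locate _1: it is the '(' at position 3 (the 2nd '(' reading left to right).
Query: subtree rooted at _1
_1: subtree_size = 1 + 8
  S: subtree_size = 1 + 0
  _2: subtree_size = 1 + 5
    _3: subtree_size = 1 + 2
      A: subtree_size = 1 + 0
      N: subtree_size = 1 + 0
    U: subtree_size = 1 + 0
    E: subtree_size = 1 + 0
  K: subtree_size = 1 + 0
Total subtree size of _1: 9

Answer: 9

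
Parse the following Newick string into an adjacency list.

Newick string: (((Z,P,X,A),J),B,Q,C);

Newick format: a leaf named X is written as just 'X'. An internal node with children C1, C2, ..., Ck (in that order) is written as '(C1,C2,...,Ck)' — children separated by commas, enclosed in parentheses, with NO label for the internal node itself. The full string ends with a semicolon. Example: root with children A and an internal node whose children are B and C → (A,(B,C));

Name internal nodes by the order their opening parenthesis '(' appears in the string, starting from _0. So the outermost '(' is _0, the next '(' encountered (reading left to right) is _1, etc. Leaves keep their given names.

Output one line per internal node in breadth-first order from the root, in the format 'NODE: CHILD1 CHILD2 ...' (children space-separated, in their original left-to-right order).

Input: (((Z,P,X,A),J),B,Q,C);
Scanning left-to-right, naming '(' by encounter order:
  pos 0: '(' -> open internal node _0 (depth 1)
  pos 1: '(' -> open internal node _1 (depth 2)
  pos 2: '(' -> open internal node _2 (depth 3)
  pos 10: ')' -> close internal node _2 (now at depth 2)
  pos 13: ')' -> close internal node _1 (now at depth 1)
  pos 20: ')' -> close internal node _0 (now at depth 0)
Total internal nodes: 3
BFS adjacency from root:
  _0: _1 B Q C
  _1: _2 J
  _2: Z P X A

Answer: _0: _1 B Q C
_1: _2 J
_2: Z P X A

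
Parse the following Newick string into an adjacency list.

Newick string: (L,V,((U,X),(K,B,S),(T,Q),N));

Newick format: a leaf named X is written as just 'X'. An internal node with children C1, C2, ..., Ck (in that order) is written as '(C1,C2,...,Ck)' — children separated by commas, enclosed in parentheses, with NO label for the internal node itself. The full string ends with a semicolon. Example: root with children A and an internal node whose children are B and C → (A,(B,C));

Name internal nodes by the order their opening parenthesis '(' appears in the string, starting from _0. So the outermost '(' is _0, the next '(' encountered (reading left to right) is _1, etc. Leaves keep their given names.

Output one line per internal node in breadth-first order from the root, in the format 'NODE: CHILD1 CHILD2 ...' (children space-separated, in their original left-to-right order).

Answer: _0: L V _1
_1: _2 _3 _4 N
_2: U X
_3: K B S
_4: T Q

Derivation:
Input: (L,V,((U,X),(K,B,S),(T,Q),N));
Scanning left-to-right, naming '(' by encounter order:
  pos 0: '(' -> open internal node _0 (depth 1)
  pos 5: '(' -> open internal node _1 (depth 2)
  pos 6: '(' -> open internal node _2 (depth 3)
  pos 10: ')' -> close internal node _2 (now at depth 2)
  pos 12: '(' -> open internal node _3 (depth 3)
  pos 18: ')' -> close internal node _3 (now at depth 2)
  pos 20: '(' -> open internal node _4 (depth 3)
  pos 24: ')' -> close internal node _4 (now at depth 2)
  pos 27: ')' -> close internal node _1 (now at depth 1)
  pos 28: ')' -> close internal node _0 (now at depth 0)
Total internal nodes: 5
BFS adjacency from root:
  _0: L V _1
  _1: _2 _3 _4 N
  _2: U X
  _3: K B S
  _4: T Q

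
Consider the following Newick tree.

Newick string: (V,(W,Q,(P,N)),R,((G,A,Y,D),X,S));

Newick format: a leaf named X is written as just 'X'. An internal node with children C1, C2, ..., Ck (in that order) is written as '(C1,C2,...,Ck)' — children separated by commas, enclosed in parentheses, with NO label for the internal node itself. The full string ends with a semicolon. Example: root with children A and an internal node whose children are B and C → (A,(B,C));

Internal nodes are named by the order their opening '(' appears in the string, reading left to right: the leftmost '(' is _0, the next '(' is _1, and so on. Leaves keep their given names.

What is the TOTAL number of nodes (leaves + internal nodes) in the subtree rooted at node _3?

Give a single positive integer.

Newick: (V,(W,Q,(P,N)),R,((G,A,Y,D),X,S));
Locate _3: it is the '(' at position 17 (the 4th '(' reading left to right).
Query: subtree rooted at _3
_3: subtree_size = 1 + 7
  _4: subtree_size = 1 + 4
    G: subtree_size = 1 + 0
    A: subtree_size = 1 + 0
    Y: subtree_size = 1 + 0
    D: subtree_size = 1 + 0
  X: subtree_size = 1 + 0
  S: subtree_size = 1 + 0
Total subtree size of _3: 8

Answer: 8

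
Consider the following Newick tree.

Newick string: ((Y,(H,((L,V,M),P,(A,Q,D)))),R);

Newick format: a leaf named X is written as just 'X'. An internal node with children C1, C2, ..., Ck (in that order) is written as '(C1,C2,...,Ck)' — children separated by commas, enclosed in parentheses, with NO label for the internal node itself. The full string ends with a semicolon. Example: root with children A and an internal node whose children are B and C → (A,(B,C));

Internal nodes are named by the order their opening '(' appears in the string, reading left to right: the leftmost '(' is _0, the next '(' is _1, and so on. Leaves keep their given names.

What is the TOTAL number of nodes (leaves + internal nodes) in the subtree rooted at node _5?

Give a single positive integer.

Newick: ((Y,(H,((L,V,M),P,(A,Q,D)))),R);
Locate _5: it is the '(' at position 18 (the 6th '(' reading left to right).
Query: subtree rooted at _5
_5: subtree_size = 1 + 3
  A: subtree_size = 1 + 0
  Q: subtree_size = 1 + 0
  D: subtree_size = 1 + 0
Total subtree size of _5: 4

Answer: 4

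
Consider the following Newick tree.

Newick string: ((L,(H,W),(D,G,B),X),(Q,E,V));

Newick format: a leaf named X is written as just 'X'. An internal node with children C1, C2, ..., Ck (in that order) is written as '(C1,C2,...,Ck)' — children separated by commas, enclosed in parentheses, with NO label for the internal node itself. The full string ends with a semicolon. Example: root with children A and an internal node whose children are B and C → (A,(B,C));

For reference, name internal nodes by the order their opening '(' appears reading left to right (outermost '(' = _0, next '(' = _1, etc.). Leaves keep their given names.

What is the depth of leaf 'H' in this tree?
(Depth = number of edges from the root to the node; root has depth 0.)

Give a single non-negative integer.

Answer: 3

Derivation:
Newick: ((L,(H,W),(D,G,B),X),(Q,E,V));
Naming internals by '(' encounter order: outermost '(' = _0, next = _1, ...
Query node: H
Path from root: _0 -> _1 -> _2 -> H
Depth of H: 3 (number of edges from root)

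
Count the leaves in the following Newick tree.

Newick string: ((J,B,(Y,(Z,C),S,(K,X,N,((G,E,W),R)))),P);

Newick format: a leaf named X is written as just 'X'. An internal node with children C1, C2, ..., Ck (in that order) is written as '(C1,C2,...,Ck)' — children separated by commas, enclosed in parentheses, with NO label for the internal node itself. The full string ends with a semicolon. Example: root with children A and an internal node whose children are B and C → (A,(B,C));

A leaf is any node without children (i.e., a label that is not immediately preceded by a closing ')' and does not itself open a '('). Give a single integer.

Newick: ((J,B,(Y,(Z,C),S,(K,X,N,((G,E,W),R)))),P);
Scan left-to-right; a leaf is any maximal label run not followed by '(':
  pos 2: leaf 'J' → count = 1
  pos 4: leaf 'B' → count = 2
  pos 7: leaf 'Y' → count = 3
  pos 10: leaf 'Z' → count = 4
  pos 12: leaf 'C' → count = 5
  pos 15: leaf 'S' → count = 6
  pos 18: leaf 'K' → count = 7
  pos 20: leaf 'X' → count = 8
  pos 22: leaf 'N' → count = 9
  pos 26: leaf 'G' → count = 10
  pos 28: leaf 'E' → count = 11
  pos 30: leaf 'W' → count = 12
  pos 33: leaf 'R' → count = 13
  pos 39: leaf 'P' → count = 14
Total leaves: 14

Answer: 14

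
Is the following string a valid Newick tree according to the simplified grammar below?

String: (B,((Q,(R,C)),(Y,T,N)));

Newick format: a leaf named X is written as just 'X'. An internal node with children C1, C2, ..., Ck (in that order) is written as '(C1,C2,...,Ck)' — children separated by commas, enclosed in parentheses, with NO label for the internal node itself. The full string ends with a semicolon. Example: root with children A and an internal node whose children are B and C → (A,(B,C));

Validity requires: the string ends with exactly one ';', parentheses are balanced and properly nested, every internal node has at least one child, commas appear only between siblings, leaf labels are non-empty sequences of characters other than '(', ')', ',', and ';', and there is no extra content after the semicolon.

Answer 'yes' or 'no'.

Input: (B,((Q,(R,C)),(Y,T,N)));
Paren balance: 5 '(' vs 5 ')' OK
Ends with single ';': True
Full parse: OK
Valid: True

Answer: yes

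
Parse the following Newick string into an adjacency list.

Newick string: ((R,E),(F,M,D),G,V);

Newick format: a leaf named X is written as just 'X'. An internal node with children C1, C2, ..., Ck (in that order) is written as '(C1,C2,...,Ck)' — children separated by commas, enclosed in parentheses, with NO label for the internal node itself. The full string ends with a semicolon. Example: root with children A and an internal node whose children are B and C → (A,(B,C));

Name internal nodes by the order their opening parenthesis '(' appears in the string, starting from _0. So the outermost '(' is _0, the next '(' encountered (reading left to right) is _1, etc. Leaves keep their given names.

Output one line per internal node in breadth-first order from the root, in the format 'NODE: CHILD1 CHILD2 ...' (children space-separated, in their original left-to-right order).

Input: ((R,E),(F,M,D),G,V);
Scanning left-to-right, naming '(' by encounter order:
  pos 0: '(' -> open internal node _0 (depth 1)
  pos 1: '(' -> open internal node _1 (depth 2)
  pos 5: ')' -> close internal node _1 (now at depth 1)
  pos 7: '(' -> open internal node _2 (depth 2)
  pos 13: ')' -> close internal node _2 (now at depth 1)
  pos 18: ')' -> close internal node _0 (now at depth 0)
Total internal nodes: 3
BFS adjacency from root:
  _0: _1 _2 G V
  _1: R E
  _2: F M D

Answer: _0: _1 _2 G V
_1: R E
_2: F M D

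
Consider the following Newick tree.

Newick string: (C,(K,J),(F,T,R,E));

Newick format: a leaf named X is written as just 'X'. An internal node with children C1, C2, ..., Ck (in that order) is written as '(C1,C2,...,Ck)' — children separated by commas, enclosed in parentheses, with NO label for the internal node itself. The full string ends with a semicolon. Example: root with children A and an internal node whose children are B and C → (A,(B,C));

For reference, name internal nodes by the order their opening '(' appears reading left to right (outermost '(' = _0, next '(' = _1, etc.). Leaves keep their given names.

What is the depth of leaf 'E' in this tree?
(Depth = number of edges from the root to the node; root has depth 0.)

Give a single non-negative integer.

Newick: (C,(K,J),(F,T,R,E));
Naming internals by '(' encounter order: outermost '(' = _0, next = _1, ...
Query node: E
Path from root: _0 -> _2 -> E
Depth of E: 2 (number of edges from root)

Answer: 2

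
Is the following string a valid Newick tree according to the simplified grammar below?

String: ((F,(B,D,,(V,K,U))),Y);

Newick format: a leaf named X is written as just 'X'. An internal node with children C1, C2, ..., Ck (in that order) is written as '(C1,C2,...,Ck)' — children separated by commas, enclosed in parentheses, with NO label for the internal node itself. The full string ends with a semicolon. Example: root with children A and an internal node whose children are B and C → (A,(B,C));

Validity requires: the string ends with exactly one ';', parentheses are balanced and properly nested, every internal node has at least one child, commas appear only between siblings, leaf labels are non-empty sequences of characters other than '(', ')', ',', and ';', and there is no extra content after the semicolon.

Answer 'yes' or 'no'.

Answer: no

Derivation:
Input: ((F,(B,D,,(V,K,U))),Y);
Paren balance: 4 '(' vs 4 ')' OK
Ends with single ';': True
Full parse: FAILS (empty leaf label at pos 9)
Valid: False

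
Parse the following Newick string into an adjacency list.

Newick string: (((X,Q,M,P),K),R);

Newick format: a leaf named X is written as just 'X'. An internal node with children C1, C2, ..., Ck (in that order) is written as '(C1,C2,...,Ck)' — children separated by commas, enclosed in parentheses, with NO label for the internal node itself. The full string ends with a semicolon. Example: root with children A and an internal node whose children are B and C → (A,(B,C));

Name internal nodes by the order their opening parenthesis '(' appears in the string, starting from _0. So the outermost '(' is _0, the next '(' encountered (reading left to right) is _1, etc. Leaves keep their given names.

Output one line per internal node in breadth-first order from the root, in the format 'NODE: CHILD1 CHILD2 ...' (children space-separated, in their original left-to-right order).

Input: (((X,Q,M,P),K),R);
Scanning left-to-right, naming '(' by encounter order:
  pos 0: '(' -> open internal node _0 (depth 1)
  pos 1: '(' -> open internal node _1 (depth 2)
  pos 2: '(' -> open internal node _2 (depth 3)
  pos 10: ')' -> close internal node _2 (now at depth 2)
  pos 13: ')' -> close internal node _1 (now at depth 1)
  pos 16: ')' -> close internal node _0 (now at depth 0)
Total internal nodes: 3
BFS adjacency from root:
  _0: _1 R
  _1: _2 K
  _2: X Q M P

Answer: _0: _1 R
_1: _2 K
_2: X Q M P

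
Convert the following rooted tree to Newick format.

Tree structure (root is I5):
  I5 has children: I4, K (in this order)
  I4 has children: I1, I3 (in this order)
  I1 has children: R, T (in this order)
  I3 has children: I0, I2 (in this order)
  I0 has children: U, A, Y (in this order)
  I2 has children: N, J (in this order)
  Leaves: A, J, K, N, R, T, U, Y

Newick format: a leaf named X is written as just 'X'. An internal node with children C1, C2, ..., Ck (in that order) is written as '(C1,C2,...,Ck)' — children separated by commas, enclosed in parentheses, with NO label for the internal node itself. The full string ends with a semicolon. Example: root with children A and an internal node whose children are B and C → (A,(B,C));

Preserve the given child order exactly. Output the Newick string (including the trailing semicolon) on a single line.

Answer: (((R,T),((U,A,Y),(N,J))),K);

Derivation:
internal I5 with children ['I4', 'K']
  internal I4 with children ['I1', 'I3']
    internal I1 with children ['R', 'T']
      leaf 'R' → 'R'
      leaf 'T' → 'T'
    → '(R,T)'
    internal I3 with children ['I0', 'I2']
      internal I0 with children ['U', 'A', 'Y']
        leaf 'U' → 'U'
        leaf 'A' → 'A'
        leaf 'Y' → 'Y'
      → '(U,A,Y)'
      internal I2 with children ['N', 'J']
        leaf 'N' → 'N'
        leaf 'J' → 'J'
      → '(N,J)'
    → '((U,A,Y),(N,J))'
  → '((R,T),((U,A,Y),(N,J)))'
  leaf 'K' → 'K'
→ '(((R,T),((U,A,Y),(N,J))),K)'
Final: (((R,T),((U,A,Y),(N,J))),K);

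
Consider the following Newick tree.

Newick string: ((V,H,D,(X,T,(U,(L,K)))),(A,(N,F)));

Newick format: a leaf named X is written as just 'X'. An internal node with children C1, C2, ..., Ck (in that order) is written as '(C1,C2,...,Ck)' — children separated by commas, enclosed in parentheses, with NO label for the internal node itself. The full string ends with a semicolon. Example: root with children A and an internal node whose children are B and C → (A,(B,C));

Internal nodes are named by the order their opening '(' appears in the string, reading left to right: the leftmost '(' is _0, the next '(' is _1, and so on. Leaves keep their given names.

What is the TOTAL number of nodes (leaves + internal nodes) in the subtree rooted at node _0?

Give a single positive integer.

Newick: ((V,H,D,(X,T,(U,(L,K)))),(A,(N,F)));
Locate _0: it is the '(' at position 0 (the 1st '(' reading left to right).
Query: subtree rooted at _0
_0: subtree_size = 1 + 17
  _1: subtree_size = 1 + 11
    V: subtree_size = 1 + 0
    H: subtree_size = 1 + 0
    D: subtree_size = 1 + 0
    _2: subtree_size = 1 + 7
      X: subtree_size = 1 + 0
      T: subtree_size = 1 + 0
      _3: subtree_size = 1 + 4
        U: subtree_size = 1 + 0
        _4: subtree_size = 1 + 2
          L: subtree_size = 1 + 0
          K: subtree_size = 1 + 0
  _5: subtree_size = 1 + 4
    A: subtree_size = 1 + 0
    _6: subtree_size = 1 + 2
      N: subtree_size = 1 + 0
      F: subtree_size = 1 + 0
Total subtree size of _0: 18

Answer: 18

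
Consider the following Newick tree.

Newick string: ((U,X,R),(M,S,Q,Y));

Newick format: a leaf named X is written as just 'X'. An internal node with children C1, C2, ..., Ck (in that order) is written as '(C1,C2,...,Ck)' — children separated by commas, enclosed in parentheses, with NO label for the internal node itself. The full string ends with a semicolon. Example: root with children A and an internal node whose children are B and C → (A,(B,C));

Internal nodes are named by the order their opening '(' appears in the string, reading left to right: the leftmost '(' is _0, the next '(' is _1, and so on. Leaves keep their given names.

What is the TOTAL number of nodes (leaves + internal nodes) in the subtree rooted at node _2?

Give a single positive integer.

Newick: ((U,X,R),(M,S,Q,Y));
Locate _2: it is the '(' at position 9 (the 3rd '(' reading left to right).
Query: subtree rooted at _2
_2: subtree_size = 1 + 4
  M: subtree_size = 1 + 0
  S: subtree_size = 1 + 0
  Q: subtree_size = 1 + 0
  Y: subtree_size = 1 + 0
Total subtree size of _2: 5

Answer: 5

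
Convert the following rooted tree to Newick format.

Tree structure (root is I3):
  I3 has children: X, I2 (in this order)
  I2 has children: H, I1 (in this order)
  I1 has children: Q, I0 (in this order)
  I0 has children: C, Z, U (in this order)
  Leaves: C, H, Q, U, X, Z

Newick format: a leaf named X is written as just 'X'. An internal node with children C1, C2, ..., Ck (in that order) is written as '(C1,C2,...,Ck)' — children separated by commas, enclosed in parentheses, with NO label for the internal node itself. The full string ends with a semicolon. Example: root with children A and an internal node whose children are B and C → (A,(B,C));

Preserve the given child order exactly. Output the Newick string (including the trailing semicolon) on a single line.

Answer: (X,(H,(Q,(C,Z,U))));

Derivation:
internal I3 with children ['X', 'I2']
  leaf 'X' → 'X'
  internal I2 with children ['H', 'I1']
    leaf 'H' → 'H'
    internal I1 with children ['Q', 'I0']
      leaf 'Q' → 'Q'
      internal I0 with children ['C', 'Z', 'U']
        leaf 'C' → 'C'
        leaf 'Z' → 'Z'
        leaf 'U' → 'U'
      → '(C,Z,U)'
    → '(Q,(C,Z,U))'
  → '(H,(Q,(C,Z,U)))'
→ '(X,(H,(Q,(C,Z,U))))'
Final: (X,(H,(Q,(C,Z,U))));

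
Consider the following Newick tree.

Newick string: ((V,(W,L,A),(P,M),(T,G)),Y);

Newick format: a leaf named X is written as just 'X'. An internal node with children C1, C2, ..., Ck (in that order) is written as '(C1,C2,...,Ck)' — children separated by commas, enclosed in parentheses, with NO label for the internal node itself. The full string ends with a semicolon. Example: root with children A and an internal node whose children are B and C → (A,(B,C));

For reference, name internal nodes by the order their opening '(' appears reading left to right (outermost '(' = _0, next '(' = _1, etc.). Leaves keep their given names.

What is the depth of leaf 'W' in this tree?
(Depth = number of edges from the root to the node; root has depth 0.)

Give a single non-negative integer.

Answer: 3

Derivation:
Newick: ((V,(W,L,A),(P,M),(T,G)),Y);
Naming internals by '(' encounter order: outermost '(' = _0, next = _1, ...
Query node: W
Path from root: _0 -> _1 -> _2 -> W
Depth of W: 3 (number of edges from root)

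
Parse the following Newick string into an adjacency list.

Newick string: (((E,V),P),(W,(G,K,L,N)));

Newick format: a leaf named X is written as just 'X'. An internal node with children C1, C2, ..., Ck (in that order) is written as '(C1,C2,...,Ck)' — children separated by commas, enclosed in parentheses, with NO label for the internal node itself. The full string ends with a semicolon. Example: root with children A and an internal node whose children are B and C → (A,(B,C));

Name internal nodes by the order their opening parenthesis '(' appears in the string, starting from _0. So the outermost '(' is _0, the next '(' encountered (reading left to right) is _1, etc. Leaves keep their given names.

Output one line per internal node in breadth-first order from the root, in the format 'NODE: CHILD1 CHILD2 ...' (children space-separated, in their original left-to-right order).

Input: (((E,V),P),(W,(G,K,L,N)));
Scanning left-to-right, naming '(' by encounter order:
  pos 0: '(' -> open internal node _0 (depth 1)
  pos 1: '(' -> open internal node _1 (depth 2)
  pos 2: '(' -> open internal node _2 (depth 3)
  pos 6: ')' -> close internal node _2 (now at depth 2)
  pos 9: ')' -> close internal node _1 (now at depth 1)
  pos 11: '(' -> open internal node _3 (depth 2)
  pos 14: '(' -> open internal node _4 (depth 3)
  pos 22: ')' -> close internal node _4 (now at depth 2)
  pos 23: ')' -> close internal node _3 (now at depth 1)
  pos 24: ')' -> close internal node _0 (now at depth 0)
Total internal nodes: 5
BFS adjacency from root:
  _0: _1 _3
  _1: _2 P
  _3: W _4
  _2: E V
  _4: G K L N

Answer: _0: _1 _3
_1: _2 P
_3: W _4
_2: E V
_4: G K L N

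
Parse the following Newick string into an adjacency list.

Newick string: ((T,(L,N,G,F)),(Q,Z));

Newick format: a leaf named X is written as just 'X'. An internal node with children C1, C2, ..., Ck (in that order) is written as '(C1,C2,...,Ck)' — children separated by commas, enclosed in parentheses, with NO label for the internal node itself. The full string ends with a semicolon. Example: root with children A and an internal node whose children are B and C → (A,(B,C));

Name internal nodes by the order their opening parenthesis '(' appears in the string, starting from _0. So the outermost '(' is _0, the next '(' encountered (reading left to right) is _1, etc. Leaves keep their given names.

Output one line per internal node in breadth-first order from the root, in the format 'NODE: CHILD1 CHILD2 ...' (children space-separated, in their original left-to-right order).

Input: ((T,(L,N,G,F)),(Q,Z));
Scanning left-to-right, naming '(' by encounter order:
  pos 0: '(' -> open internal node _0 (depth 1)
  pos 1: '(' -> open internal node _1 (depth 2)
  pos 4: '(' -> open internal node _2 (depth 3)
  pos 12: ')' -> close internal node _2 (now at depth 2)
  pos 13: ')' -> close internal node _1 (now at depth 1)
  pos 15: '(' -> open internal node _3 (depth 2)
  pos 19: ')' -> close internal node _3 (now at depth 1)
  pos 20: ')' -> close internal node _0 (now at depth 0)
Total internal nodes: 4
BFS adjacency from root:
  _0: _1 _3
  _1: T _2
  _3: Q Z
  _2: L N G F

Answer: _0: _1 _3
_1: T _2
_3: Q Z
_2: L N G F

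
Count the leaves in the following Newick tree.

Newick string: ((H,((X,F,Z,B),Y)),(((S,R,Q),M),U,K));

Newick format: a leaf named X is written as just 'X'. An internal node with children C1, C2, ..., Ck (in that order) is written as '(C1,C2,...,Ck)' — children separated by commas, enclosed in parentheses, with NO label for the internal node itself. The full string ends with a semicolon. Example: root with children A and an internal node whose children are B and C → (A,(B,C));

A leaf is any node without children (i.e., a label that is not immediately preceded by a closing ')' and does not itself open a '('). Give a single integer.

Newick: ((H,((X,F,Z,B),Y)),(((S,R,Q),M),U,K));
Scan left-to-right; a leaf is any maximal label run not followed by '(':
  pos 2: leaf 'H' → count = 1
  pos 6: leaf 'X' → count = 2
  pos 8: leaf 'F' → count = 3
  pos 10: leaf 'Z' → count = 4
  pos 12: leaf 'B' → count = 5
  pos 15: leaf 'Y' → count = 6
  pos 22: leaf 'S' → count = 7
  pos 24: leaf 'R' → count = 8
  pos 26: leaf 'Q' → count = 9
  pos 29: leaf 'M' → count = 10
  pos 32: leaf 'U' → count = 11
  pos 34: leaf 'K' → count = 12
Total leaves: 12

Answer: 12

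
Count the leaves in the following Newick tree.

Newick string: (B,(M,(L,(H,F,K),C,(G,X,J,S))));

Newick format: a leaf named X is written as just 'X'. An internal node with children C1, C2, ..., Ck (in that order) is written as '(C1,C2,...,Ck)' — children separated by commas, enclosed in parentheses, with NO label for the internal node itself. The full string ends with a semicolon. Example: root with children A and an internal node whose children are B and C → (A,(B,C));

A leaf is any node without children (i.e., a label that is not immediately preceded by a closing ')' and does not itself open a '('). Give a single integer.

Answer: 11

Derivation:
Newick: (B,(M,(L,(H,F,K),C,(G,X,J,S))));
Scan left-to-right; a leaf is any maximal label run not followed by '(':
  pos 1: leaf 'B' → count = 1
  pos 4: leaf 'M' → count = 2
  pos 7: leaf 'L' → count = 3
  pos 10: leaf 'H' → count = 4
  pos 12: leaf 'F' → count = 5
  pos 14: leaf 'K' → count = 6
  pos 17: leaf 'C' → count = 7
  pos 20: leaf 'G' → count = 8
  pos 22: leaf 'X' → count = 9
  pos 24: leaf 'J' → count = 10
  pos 26: leaf 'S' → count = 11
Total leaves: 11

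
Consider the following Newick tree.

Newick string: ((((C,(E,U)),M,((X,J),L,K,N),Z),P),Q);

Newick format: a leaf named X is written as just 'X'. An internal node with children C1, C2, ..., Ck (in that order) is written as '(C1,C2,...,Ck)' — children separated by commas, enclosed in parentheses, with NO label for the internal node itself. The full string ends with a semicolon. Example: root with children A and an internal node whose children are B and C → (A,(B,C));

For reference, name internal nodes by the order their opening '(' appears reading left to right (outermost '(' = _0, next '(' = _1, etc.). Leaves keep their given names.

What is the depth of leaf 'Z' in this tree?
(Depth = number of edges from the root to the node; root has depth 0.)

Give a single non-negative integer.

Newick: ((((C,(E,U)),M,((X,J),L,K,N),Z),P),Q);
Naming internals by '(' encounter order: outermost '(' = _0, next = _1, ...
Query node: Z
Path from root: _0 -> _1 -> _2 -> Z
Depth of Z: 3 (number of edges from root)

Answer: 3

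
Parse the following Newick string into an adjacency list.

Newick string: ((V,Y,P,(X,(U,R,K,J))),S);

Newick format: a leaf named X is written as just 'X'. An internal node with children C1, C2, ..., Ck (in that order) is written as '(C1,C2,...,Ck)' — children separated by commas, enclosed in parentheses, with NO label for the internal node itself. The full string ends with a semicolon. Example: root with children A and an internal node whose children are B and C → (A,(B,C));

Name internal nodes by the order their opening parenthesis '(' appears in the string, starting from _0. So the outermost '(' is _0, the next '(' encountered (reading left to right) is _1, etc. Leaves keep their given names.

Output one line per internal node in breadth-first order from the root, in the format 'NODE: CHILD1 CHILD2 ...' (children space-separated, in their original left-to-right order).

Input: ((V,Y,P,(X,(U,R,K,J))),S);
Scanning left-to-right, naming '(' by encounter order:
  pos 0: '(' -> open internal node _0 (depth 1)
  pos 1: '(' -> open internal node _1 (depth 2)
  pos 8: '(' -> open internal node _2 (depth 3)
  pos 11: '(' -> open internal node _3 (depth 4)
  pos 19: ')' -> close internal node _3 (now at depth 3)
  pos 20: ')' -> close internal node _2 (now at depth 2)
  pos 21: ')' -> close internal node _1 (now at depth 1)
  pos 24: ')' -> close internal node _0 (now at depth 0)
Total internal nodes: 4
BFS adjacency from root:
  _0: _1 S
  _1: V Y P _2
  _2: X _3
  _3: U R K J

Answer: _0: _1 S
_1: V Y P _2
_2: X _3
_3: U R K J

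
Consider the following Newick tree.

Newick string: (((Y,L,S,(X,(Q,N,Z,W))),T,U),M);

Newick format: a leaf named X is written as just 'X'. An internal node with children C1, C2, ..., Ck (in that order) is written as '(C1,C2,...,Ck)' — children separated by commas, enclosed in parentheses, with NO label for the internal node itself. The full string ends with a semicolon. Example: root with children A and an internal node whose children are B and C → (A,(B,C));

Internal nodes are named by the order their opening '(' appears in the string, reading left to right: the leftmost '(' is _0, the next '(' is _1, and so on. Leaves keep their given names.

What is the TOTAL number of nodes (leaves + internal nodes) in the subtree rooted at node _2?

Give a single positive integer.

Newick: (((Y,L,S,(X,(Q,N,Z,W))),T,U),M);
Locate _2: it is the '(' at position 2 (the 3rd '(' reading left to right).
Query: subtree rooted at _2
_2: subtree_size = 1 + 10
  Y: subtree_size = 1 + 0
  L: subtree_size = 1 + 0
  S: subtree_size = 1 + 0
  _3: subtree_size = 1 + 6
    X: subtree_size = 1 + 0
    _4: subtree_size = 1 + 4
      Q: subtree_size = 1 + 0
      N: subtree_size = 1 + 0
      Z: subtree_size = 1 + 0
      W: subtree_size = 1 + 0
Total subtree size of _2: 11

Answer: 11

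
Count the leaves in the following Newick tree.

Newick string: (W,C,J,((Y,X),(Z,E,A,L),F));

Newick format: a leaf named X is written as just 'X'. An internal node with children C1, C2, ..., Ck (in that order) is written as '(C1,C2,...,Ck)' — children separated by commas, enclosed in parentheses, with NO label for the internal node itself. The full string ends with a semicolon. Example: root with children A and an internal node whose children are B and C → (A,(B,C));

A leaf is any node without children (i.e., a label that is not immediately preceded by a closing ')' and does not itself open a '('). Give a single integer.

Newick: (W,C,J,((Y,X),(Z,E,A,L),F));
Scan left-to-right; a leaf is any maximal label run not followed by '(':
  pos 1: leaf 'W' → count = 1
  pos 3: leaf 'C' → count = 2
  pos 5: leaf 'J' → count = 3
  pos 9: leaf 'Y' → count = 4
  pos 11: leaf 'X' → count = 5
  pos 15: leaf 'Z' → count = 6
  pos 17: leaf 'E' → count = 7
  pos 19: leaf 'A' → count = 8
  pos 21: leaf 'L' → count = 9
  pos 24: leaf 'F' → count = 10
Total leaves: 10

Answer: 10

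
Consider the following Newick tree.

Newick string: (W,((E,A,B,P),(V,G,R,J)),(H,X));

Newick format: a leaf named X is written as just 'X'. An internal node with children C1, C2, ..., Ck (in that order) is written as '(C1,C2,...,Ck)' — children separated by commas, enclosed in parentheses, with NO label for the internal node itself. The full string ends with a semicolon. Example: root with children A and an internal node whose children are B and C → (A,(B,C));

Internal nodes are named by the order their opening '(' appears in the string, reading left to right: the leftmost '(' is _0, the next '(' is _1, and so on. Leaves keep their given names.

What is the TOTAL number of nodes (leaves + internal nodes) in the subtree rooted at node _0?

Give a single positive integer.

Answer: 16

Derivation:
Newick: (W,((E,A,B,P),(V,G,R,J)),(H,X));
Locate _0: it is the '(' at position 0 (the 1st '(' reading left to right).
Query: subtree rooted at _0
_0: subtree_size = 1 + 15
  W: subtree_size = 1 + 0
  _1: subtree_size = 1 + 10
    _2: subtree_size = 1 + 4
      E: subtree_size = 1 + 0
      A: subtree_size = 1 + 0
      B: subtree_size = 1 + 0
      P: subtree_size = 1 + 0
    _3: subtree_size = 1 + 4
      V: subtree_size = 1 + 0
      G: subtree_size = 1 + 0
      R: subtree_size = 1 + 0
      J: subtree_size = 1 + 0
  _4: subtree_size = 1 + 2
    H: subtree_size = 1 + 0
    X: subtree_size = 1 + 0
Total subtree size of _0: 16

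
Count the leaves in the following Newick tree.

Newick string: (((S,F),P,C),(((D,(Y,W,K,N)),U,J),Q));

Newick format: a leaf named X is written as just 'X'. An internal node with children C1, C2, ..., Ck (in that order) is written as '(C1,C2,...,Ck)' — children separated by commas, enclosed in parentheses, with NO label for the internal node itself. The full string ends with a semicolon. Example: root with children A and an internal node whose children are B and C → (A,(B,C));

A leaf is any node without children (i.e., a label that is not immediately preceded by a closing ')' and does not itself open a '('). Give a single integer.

Answer: 12

Derivation:
Newick: (((S,F),P,C),(((D,(Y,W,K,N)),U,J),Q));
Scan left-to-right; a leaf is any maximal label run not followed by '(':
  pos 3: leaf 'S' → count = 1
  pos 5: leaf 'F' → count = 2
  pos 8: leaf 'P' → count = 3
  pos 10: leaf 'C' → count = 4
  pos 16: leaf 'D' → count = 5
  pos 19: leaf 'Y' → count = 6
  pos 21: leaf 'W' → count = 7
  pos 23: leaf 'K' → count = 8
  pos 25: leaf 'N' → count = 9
  pos 29: leaf 'U' → count = 10
  pos 31: leaf 'J' → count = 11
  pos 34: leaf 'Q' → count = 12
Total leaves: 12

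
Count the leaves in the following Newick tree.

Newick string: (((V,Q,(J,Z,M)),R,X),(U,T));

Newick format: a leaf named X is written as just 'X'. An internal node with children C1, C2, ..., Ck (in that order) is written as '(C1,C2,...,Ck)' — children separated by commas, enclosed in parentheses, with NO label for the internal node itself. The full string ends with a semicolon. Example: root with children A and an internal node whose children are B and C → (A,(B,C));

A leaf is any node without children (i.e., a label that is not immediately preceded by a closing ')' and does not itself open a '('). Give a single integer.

Answer: 9

Derivation:
Newick: (((V,Q,(J,Z,M)),R,X),(U,T));
Scan left-to-right; a leaf is any maximal label run not followed by '(':
  pos 3: leaf 'V' → count = 1
  pos 5: leaf 'Q' → count = 2
  pos 8: leaf 'J' → count = 3
  pos 10: leaf 'Z' → count = 4
  pos 12: leaf 'M' → count = 5
  pos 16: leaf 'R' → count = 6
  pos 18: leaf 'X' → count = 7
  pos 22: leaf 'U' → count = 8
  pos 24: leaf 'T' → count = 9
Total leaves: 9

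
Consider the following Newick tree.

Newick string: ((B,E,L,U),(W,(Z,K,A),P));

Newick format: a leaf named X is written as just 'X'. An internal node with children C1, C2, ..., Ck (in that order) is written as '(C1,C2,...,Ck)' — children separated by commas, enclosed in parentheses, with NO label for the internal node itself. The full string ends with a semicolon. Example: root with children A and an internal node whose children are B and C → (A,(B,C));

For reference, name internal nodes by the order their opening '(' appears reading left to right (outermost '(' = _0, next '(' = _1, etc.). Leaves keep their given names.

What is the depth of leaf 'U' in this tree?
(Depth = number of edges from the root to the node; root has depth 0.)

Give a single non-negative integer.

Newick: ((B,E,L,U),(W,(Z,K,A),P));
Naming internals by '(' encounter order: outermost '(' = _0, next = _1, ...
Query node: U
Path from root: _0 -> _1 -> U
Depth of U: 2 (number of edges from root)

Answer: 2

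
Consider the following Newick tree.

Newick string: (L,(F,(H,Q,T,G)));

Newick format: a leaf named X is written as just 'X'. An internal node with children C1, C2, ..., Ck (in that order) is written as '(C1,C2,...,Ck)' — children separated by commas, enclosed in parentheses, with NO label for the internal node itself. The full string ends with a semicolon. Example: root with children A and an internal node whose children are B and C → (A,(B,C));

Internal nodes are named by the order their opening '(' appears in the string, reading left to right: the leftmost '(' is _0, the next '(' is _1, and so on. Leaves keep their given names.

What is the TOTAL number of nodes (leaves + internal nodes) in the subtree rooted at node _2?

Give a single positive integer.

Answer: 5

Derivation:
Newick: (L,(F,(H,Q,T,G)));
Locate _2: it is the '(' at position 6 (the 3rd '(' reading left to right).
Query: subtree rooted at _2
_2: subtree_size = 1 + 4
  H: subtree_size = 1 + 0
  Q: subtree_size = 1 + 0
  T: subtree_size = 1 + 0
  G: subtree_size = 1 + 0
Total subtree size of _2: 5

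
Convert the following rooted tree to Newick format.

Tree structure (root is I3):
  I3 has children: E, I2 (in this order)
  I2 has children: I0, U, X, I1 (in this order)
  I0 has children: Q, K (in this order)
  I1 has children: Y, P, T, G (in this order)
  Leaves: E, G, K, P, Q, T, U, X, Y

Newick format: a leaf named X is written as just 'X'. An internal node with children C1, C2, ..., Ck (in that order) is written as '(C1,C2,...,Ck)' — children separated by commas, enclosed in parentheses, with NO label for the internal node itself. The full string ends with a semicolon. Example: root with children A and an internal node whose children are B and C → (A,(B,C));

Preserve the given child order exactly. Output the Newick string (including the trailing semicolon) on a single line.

internal I3 with children ['E', 'I2']
  leaf 'E' → 'E'
  internal I2 with children ['I0', 'U', 'X', 'I1']
    internal I0 with children ['Q', 'K']
      leaf 'Q' → 'Q'
      leaf 'K' → 'K'
    → '(Q,K)'
    leaf 'U' → 'U'
    leaf 'X' → 'X'
    internal I1 with children ['Y', 'P', 'T', 'G']
      leaf 'Y' → 'Y'
      leaf 'P' → 'P'
      leaf 'T' → 'T'
      leaf 'G' → 'G'
    → '(Y,P,T,G)'
  → '((Q,K),U,X,(Y,P,T,G))'
→ '(E,((Q,K),U,X,(Y,P,T,G)))'
Final: (E,((Q,K),U,X,(Y,P,T,G)));

Answer: (E,((Q,K),U,X,(Y,P,T,G)));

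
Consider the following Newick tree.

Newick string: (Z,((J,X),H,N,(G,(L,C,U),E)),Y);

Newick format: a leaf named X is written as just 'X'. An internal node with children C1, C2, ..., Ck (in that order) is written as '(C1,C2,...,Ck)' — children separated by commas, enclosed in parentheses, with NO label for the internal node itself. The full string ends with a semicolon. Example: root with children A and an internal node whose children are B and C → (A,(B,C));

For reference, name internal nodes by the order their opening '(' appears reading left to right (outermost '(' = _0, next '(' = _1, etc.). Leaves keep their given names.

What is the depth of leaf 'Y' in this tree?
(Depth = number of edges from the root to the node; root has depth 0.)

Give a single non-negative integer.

Answer: 1

Derivation:
Newick: (Z,((J,X),H,N,(G,(L,C,U),E)),Y);
Naming internals by '(' encounter order: outermost '(' = _0, next = _1, ...
Query node: Y
Path from root: _0 -> Y
Depth of Y: 1 (number of edges from root)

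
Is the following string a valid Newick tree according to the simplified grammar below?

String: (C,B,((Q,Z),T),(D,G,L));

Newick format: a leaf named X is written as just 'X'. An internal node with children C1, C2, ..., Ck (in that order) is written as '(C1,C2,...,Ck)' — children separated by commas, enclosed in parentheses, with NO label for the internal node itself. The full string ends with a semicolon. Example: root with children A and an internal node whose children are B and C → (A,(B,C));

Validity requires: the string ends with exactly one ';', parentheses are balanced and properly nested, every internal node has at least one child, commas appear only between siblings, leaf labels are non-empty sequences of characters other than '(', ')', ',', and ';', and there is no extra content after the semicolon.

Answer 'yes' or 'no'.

Answer: yes

Derivation:
Input: (C,B,((Q,Z),T),(D,G,L));
Paren balance: 4 '(' vs 4 ')' OK
Ends with single ';': True
Full parse: OK
Valid: True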